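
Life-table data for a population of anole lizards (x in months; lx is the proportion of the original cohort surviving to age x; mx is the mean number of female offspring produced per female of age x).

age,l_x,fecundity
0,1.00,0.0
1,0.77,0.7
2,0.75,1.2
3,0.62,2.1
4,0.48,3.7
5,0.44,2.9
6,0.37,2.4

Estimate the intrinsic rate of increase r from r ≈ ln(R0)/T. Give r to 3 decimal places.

0.506

R0 = Σ lx·mx = 0 + 0.539 + 0.9 + 1.302 + 1.776 + 1.276 + 0.888 = 6.681
Σ x·lx·mx = 25.057; T = 25.057/6.681 = 3.75049…
r ≈ ln(R0)/T = ln(6.681)/3.75049… = 0.50641… → 0.506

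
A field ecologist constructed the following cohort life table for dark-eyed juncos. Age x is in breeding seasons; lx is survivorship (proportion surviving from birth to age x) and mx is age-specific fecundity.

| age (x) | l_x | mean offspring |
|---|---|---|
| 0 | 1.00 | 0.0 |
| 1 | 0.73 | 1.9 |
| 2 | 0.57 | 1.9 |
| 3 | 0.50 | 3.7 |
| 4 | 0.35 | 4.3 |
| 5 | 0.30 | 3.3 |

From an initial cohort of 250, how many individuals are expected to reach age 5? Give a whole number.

75

Expected survivors = N0 · l_5 = 250 × 0.30 = 75 → 75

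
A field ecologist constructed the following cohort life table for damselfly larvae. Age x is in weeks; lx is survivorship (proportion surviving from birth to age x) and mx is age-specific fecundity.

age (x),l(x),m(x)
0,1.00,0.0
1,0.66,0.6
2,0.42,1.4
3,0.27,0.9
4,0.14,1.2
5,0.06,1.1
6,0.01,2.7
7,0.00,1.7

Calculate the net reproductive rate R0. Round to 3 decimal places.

1.488

lx·mx by age: 0, 0.396, 0.588, 0.243, 0.168, 0.066, 0.027, 0
R0 = Σ lx·mx = 1.488 → 1.488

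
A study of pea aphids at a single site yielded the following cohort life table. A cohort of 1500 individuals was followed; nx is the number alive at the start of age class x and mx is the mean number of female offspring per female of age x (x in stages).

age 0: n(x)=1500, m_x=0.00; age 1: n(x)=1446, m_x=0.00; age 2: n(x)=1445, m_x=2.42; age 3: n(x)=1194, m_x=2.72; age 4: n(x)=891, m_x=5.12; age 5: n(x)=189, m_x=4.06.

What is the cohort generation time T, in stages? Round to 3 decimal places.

3.215

lx = nx/n0 = nx/1500: 1, 0.964, 0.96333…, 0.796, 0.594, 0.126
lx·mx: 0, 0, 2.331267…, 2.16512, 3.04128, 0.51156 → R0 = 8.049227…
x·lx·mx: 0, 0, 4.662533…, 6.49536, 12.16512, 2.5578 → Σ = 25.880813…
T = 25.880813… / 8.049227… = 3.215317… → 3.215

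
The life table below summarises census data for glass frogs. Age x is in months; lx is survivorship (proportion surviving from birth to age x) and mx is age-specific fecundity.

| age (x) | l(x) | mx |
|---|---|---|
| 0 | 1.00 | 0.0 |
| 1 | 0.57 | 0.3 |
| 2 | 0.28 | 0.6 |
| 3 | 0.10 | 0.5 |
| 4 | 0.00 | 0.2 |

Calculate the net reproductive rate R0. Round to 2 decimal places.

lx·mx by age: 0, 0.171, 0.168, 0.05, 0
R0 = Σ lx·mx = 0.389 → 0.39

0.39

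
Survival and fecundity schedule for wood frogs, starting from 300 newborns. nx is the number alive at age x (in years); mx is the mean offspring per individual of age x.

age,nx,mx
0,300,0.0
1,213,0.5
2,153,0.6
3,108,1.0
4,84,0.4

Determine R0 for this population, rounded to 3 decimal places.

1.133

lx = nx/n0 = nx/300: 1, 0.71, 0.51, 0.36, 0.28
lx·mx by age: 0, 0.355, 0.306, 0.36, 0.112
R0 = Σ lx·mx = 1.133 → 1.133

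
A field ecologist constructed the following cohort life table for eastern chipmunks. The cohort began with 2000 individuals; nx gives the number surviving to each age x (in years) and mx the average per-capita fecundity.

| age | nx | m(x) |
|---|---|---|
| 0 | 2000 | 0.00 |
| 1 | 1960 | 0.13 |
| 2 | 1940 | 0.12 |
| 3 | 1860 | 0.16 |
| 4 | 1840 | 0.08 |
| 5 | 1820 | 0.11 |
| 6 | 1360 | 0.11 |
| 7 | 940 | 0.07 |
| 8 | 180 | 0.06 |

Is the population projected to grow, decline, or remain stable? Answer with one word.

lx = nx/n0 = nx/2000: 1, 0.98, 0.97, 0.93, 0.92, 0.91, 0.68, 0.47, 0.09
R0 = Σ lx·mx = 0 + 0.1274 + 0.1164 + 0.1488 + 0.0736 + 0.1001 + 0.0748 + 0.0329 + 0.0054 = 0.6794
R0 < 1, so the population is declining.

declining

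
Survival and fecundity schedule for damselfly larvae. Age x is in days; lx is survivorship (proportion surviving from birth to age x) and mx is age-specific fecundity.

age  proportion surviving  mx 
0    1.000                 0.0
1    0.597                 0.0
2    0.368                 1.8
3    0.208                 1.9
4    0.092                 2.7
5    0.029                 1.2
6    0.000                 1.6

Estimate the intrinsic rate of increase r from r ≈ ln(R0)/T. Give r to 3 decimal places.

R0 = Σ lx·mx = 0 + 0 + 0.6624 + 0.3952 + 0.2484 + 0.0348 + 0 = 1.3408
Σ x·lx·mx = 3.678; T = 3.678/1.3408 = 2.74314…
r ≈ ln(R0)/T = ln(1.3408)/2.74314… = 0.10691… → 0.107

0.107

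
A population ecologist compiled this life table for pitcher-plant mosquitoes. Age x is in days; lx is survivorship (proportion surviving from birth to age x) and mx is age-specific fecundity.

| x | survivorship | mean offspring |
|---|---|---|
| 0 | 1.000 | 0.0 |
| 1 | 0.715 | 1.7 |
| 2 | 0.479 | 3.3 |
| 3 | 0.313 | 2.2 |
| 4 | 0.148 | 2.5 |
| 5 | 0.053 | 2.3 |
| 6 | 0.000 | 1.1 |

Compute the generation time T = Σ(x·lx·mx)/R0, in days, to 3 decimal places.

lx·mx: 0, 1.2155, 1.5807, 0.6886, 0.37, 0.1219, 0 → R0 = 3.9767
x·lx·mx: 0, 1.2155, 3.1614, 2.0658, 1.48, 0.6095, 0 → Σ = 8.5322
T = 8.5322 / 3.9767 = 2.145548… → 2.146

2.146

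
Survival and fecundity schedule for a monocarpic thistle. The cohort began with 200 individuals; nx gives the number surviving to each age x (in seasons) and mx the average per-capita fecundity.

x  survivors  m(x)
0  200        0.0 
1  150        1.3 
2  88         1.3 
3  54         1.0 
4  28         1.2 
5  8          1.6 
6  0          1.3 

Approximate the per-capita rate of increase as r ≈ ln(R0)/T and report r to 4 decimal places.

lx = nx/n0 = nx/200: 1, 0.75, 0.44, 0.27, 0.14, 0.04, 0
R0 = Σ lx·mx = 0 + 0.975 + 0.572 + 0.27 + 0.168 + 0.064 + 0 = 2.049
Σ x·lx·mx = 3.921; T = 3.921/2.049 = 1.91362…
r ≈ ln(R0)/T = ln(2.049)/1.91362… = 0.374867… → 0.3749

0.3749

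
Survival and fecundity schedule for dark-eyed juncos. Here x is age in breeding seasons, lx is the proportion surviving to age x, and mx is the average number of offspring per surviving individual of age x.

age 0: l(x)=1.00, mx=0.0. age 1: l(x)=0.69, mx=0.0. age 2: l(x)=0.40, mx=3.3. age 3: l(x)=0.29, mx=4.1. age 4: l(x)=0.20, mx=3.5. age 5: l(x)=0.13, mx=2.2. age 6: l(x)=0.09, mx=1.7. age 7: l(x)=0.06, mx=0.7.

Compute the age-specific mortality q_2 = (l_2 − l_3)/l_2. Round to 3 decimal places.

q_2 = (l_2 − l_3) / l_2 = (0.4 − 0.29) / 0.4
     = 0.11 / 0.4 = 0.275 → 0.275

0.275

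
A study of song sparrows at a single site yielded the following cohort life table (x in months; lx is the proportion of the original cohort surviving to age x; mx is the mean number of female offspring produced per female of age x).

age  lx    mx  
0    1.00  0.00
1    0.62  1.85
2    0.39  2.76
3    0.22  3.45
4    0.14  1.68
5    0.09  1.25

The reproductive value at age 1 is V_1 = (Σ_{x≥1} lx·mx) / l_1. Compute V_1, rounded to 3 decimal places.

5.371

lx·mx for x ≥ 1: 1.147, 1.0764, 0.759, 0.2352, 0.1125 → sum = 3.3301
V_1 = 3.3301 / l_1 = 3.3301 / 0.62 = 5.371129… → 5.371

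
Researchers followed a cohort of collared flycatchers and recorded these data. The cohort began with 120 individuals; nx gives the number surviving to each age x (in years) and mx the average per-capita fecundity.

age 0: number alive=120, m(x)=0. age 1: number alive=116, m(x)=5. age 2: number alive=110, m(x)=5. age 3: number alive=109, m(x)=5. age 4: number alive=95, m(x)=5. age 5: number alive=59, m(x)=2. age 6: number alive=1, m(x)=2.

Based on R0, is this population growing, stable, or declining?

growing

lx = nx/n0 = nx/120: 1, 0.96667…, 0.91667…, 0.90833…, 0.79167…, 0.49167…, 0.00833…
R0 = Σ lx·mx = 0 + 4.833333… + 4.583333… + 4.541667… + 3.958333… + 0.983333… + 0.016667… = 18.916667…
R0 > 1, so the population is growing.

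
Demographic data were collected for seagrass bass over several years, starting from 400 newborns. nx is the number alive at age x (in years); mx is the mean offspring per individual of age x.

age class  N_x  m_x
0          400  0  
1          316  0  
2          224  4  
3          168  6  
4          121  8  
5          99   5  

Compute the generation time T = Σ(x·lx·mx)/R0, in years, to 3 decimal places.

3.315

lx = nx/n0 = nx/400: 1, 0.79, 0.56, 0.42, 0.3025, 0.2475
lx·mx: 0, 0, 2.24, 2.52, 2.42, 1.2375 → R0 = 8.4175
x·lx·mx: 0, 0, 4.48, 7.56, 9.68, 6.1875 → Σ = 27.9075
T = 27.9075 / 8.4175 = 3.315414… → 3.315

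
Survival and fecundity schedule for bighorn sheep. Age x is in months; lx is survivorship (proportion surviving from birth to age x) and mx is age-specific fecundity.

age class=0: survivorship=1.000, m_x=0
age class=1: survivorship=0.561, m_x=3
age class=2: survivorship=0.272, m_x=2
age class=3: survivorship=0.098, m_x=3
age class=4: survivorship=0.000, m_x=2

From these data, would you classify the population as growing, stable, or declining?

growing

R0 = Σ lx·mx = 0 + 1.683 + 0.544 + 0.294 + 0 = 2.521
R0 > 1, so the population is growing.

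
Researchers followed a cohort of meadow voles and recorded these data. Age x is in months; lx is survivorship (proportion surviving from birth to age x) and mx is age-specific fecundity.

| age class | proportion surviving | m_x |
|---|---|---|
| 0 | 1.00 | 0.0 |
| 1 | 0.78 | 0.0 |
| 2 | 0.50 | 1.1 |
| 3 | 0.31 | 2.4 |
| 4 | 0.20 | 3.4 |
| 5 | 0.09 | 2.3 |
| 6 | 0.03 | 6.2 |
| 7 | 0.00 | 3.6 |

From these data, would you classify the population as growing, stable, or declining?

R0 = Σ lx·mx = 0 + 0 + 0.55 + 0.744 + 0.68 + 0.207 + 0.186 + 0 = 2.367
R0 > 1, so the population is growing.

growing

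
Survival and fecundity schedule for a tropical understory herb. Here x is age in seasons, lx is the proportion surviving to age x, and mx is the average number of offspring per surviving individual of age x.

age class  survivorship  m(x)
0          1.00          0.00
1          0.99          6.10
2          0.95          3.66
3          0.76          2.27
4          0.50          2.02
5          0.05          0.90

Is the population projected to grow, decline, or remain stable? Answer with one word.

R0 = Σ lx·mx = 0 + 6.039 + 3.477 + 1.7252 + 1.01 + 0.045 = 12.2962
R0 > 1, so the population is growing.

growing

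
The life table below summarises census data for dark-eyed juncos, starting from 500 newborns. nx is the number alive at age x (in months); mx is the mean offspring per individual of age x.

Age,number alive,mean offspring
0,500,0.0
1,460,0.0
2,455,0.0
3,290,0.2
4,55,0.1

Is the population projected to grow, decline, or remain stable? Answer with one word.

lx = nx/n0 = nx/500: 1, 0.92, 0.91, 0.58, 0.11
R0 = Σ lx·mx = 0 + 0 + 0 + 0.116 + 0.011 = 0.127
R0 < 1, so the population is declining.

declining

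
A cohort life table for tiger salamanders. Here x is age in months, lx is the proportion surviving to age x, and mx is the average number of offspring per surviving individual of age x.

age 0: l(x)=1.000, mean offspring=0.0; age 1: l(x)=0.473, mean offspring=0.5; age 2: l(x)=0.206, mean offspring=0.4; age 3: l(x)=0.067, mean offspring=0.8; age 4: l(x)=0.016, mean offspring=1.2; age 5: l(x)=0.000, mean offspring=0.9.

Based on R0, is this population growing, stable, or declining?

R0 = Σ lx·mx = 0 + 0.2365 + 0.0824 + 0.0536 + 0.0192 + 0 = 0.3917
R0 < 1, so the population is declining.

declining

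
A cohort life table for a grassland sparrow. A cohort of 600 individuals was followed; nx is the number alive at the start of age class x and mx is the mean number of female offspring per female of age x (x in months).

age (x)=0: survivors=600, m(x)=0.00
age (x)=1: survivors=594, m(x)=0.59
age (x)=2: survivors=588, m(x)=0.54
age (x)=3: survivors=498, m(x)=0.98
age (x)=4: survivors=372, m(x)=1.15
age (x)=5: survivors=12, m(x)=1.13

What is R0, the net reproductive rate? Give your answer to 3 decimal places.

lx = nx/n0 = nx/600: 1, 0.99, 0.98, 0.83, 0.62, 0.02
lx·mx by age: 0, 0.5841, 0.5292, 0.8134, 0.713, 0.0226
R0 = Σ lx·mx = 2.6623 → 2.662

2.662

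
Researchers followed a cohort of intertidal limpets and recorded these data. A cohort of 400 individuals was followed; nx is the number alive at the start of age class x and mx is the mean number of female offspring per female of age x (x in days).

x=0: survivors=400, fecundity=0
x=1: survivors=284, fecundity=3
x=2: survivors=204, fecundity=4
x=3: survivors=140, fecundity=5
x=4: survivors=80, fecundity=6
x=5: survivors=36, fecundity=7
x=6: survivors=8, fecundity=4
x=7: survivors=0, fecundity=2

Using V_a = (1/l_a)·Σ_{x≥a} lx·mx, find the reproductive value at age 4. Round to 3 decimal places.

lx = nx/n0 = nx/400: 1, 0.71, 0.51, 0.35, 0.2, 0.09, 0.02, 0
lx·mx for x ≥ 4: 1.2, 0.63, 0.08, 0 → sum = 1.91
V_4 = 1.91 / l_4 = 1.91 / 0.2 = 9.55 → 9.550

9.550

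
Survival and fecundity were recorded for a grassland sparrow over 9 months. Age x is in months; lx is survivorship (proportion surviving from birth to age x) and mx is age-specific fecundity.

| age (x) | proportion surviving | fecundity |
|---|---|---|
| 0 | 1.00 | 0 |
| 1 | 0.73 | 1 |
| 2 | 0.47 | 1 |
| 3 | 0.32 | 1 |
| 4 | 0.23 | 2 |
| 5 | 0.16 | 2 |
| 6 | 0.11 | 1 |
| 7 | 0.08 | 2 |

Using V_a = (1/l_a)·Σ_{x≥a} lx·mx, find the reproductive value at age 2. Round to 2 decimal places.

3.91

lx·mx for x ≥ 2: 0.47, 0.32, 0.46, 0.32, 0.11, 0.16 → sum = 1.84
V_2 = 1.84 / l_2 = 1.84 / 0.47 = 3.914894… → 3.91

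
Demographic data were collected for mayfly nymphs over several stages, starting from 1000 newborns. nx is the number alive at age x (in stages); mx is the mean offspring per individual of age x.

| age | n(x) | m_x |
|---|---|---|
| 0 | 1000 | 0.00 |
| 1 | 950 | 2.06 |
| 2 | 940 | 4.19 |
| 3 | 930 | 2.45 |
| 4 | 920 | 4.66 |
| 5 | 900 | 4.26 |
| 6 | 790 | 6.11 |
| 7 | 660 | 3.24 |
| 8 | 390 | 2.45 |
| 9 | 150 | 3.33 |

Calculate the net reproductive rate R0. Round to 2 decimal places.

24.72

lx = nx/n0 = nx/1000: 1, 0.95, 0.94, 0.93, 0.92, 0.9, 0.79, 0.66, 0.39, 0.15
lx·mx by age: 0, 1.957, 3.9386, 2.2785, 4.2872, 3.834, 4.8269, 2.1384, 0.9555, 0.4995
R0 = Σ lx·mx = 24.7156 → 24.72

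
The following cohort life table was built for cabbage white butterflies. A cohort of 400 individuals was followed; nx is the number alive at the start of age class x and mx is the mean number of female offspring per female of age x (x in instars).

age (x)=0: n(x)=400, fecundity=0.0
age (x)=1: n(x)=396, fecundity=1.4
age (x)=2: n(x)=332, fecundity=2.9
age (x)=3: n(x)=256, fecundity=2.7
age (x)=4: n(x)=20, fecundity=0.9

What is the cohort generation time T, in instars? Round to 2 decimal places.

lx = nx/n0 = nx/400: 1, 0.99, 0.83, 0.64, 0.05
lx·mx: 0, 1.386, 2.407, 1.728, 0.045 → R0 = 5.566
x·lx·mx: 0, 1.386, 4.814, 5.184, 0.18 → Σ = 11.564
T = 11.564 / 5.566 = 2.077614… → 2.08

2.08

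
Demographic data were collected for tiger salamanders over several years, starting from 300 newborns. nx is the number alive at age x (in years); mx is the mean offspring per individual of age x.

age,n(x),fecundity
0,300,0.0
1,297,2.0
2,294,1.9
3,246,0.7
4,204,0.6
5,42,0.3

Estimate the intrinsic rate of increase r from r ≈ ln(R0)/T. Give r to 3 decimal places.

0.831

lx = nx/n0 = nx/300: 1, 0.99, 0.98, 0.82, 0.68, 0.14
R0 = Σ lx·mx = 0 + 1.98 + 1.862 + 0.574 + 0.408 + 0.042 = 4.866
Σ x·lx·mx = 9.268; T = 9.268/4.866 = 1.90464…
r ≈ ln(R0)/T = ln(4.866)/1.90464… = 0.83074… → 0.831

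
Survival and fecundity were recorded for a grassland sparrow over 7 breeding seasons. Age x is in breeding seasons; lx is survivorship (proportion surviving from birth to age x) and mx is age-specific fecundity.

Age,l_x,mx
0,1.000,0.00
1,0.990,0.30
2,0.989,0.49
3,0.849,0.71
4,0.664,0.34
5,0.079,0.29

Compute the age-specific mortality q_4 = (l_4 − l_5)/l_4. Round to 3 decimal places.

0.881

q_4 = (l_4 − l_5) / l_4 = (0.664 − 0.079) / 0.664
     = 0.585 / 0.664 = 0.881024… → 0.881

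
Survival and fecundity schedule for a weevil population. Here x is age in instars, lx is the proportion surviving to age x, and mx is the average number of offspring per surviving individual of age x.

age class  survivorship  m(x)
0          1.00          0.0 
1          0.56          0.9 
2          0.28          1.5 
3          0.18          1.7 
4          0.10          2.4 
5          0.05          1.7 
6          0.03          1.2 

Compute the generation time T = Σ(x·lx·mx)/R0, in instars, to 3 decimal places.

2.428

lx·mx: 0, 0.504, 0.42, 0.306, 0.24, 0.085, 0.036 → R0 = 1.591
x·lx·mx: 0, 0.504, 0.84, 0.918, 0.96, 0.425, 0.216 → Σ = 3.863
T = 3.863 / 1.591 = 2.428033… → 2.428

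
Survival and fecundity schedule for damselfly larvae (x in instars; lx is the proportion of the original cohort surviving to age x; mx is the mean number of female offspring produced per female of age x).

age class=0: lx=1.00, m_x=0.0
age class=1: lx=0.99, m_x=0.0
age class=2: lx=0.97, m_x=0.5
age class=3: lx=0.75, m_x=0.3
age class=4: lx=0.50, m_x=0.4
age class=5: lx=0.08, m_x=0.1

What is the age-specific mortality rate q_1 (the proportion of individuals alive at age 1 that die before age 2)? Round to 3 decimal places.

q_1 = (l_1 − l_2) / l_1 = (0.99 − 0.97) / 0.99
     = 0.02 / 0.99 = 0.020202… → 0.020

0.020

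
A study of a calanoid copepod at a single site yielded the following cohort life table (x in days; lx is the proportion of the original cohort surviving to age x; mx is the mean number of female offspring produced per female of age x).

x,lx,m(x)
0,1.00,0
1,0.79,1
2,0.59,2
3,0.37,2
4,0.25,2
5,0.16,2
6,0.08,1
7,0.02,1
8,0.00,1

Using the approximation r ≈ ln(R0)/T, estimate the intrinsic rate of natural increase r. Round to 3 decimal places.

R0 = Σ lx·mx = 0 + 0.79 + 1.18 + 0.74 + 0.5 + 0.32 + 0.08 + 0.02 + 0 = 3.63
Σ x·lx·mx = 9.59; T = 9.59/3.63 = 2.64187…
r ≈ ln(R0)/T = ln(3.63)/2.64187… = 0.488… → 0.488

0.488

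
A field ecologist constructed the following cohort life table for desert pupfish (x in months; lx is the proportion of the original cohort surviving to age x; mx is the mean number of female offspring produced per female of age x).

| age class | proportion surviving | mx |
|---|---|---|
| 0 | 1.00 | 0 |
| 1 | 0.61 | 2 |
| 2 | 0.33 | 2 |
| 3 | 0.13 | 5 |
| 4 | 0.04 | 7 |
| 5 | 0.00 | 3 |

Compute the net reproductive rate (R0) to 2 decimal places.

lx·mx by age: 0, 1.22, 0.66, 0.65, 0.28, 0
R0 = Σ lx·mx = 2.81 → 2.81

2.81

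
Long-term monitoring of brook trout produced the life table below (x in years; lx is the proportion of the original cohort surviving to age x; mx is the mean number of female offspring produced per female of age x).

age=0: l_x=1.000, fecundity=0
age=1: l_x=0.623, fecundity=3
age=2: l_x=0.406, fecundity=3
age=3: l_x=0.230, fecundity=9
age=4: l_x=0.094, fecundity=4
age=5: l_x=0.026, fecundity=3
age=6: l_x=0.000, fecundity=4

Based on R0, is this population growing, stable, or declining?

growing

R0 = Σ lx·mx = 0 + 1.869 + 1.218 + 2.07 + 0.376 + 0.078 + 0 = 5.611
R0 > 1, so the population is growing.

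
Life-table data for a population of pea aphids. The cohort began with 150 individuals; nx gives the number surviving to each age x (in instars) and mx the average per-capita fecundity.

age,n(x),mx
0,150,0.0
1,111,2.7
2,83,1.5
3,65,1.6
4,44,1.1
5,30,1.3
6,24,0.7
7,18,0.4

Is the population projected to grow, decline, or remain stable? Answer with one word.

growing

lx = nx/n0 = nx/150: 1, 0.74, 0.55333…, 0.43333…, 0.29333…, 0.2, 0.16, 0.12
R0 = Σ lx·mx = 0 + 1.998 + 0.83… + 0.693333… + 0.322667… + 0.26 + 0.112 + 0.048 = 4.264…
R0 > 1, so the population is growing.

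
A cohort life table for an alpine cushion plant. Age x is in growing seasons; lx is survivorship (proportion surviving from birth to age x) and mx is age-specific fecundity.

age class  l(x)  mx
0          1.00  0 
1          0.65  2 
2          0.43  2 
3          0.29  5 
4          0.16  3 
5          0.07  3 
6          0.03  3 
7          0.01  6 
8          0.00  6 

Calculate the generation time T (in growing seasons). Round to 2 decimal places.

lx·mx: 0, 1.3, 0.86, 1.45, 0.48, 0.21, 0.09, 0.06, 0 → R0 = 4.45
x·lx·mx: 0, 1.3, 1.72, 4.35, 1.92, 1.05, 0.54, 0.42, 0 → Σ = 11.3
T = 11.3 / 4.45 = 2.539326… → 2.54

2.54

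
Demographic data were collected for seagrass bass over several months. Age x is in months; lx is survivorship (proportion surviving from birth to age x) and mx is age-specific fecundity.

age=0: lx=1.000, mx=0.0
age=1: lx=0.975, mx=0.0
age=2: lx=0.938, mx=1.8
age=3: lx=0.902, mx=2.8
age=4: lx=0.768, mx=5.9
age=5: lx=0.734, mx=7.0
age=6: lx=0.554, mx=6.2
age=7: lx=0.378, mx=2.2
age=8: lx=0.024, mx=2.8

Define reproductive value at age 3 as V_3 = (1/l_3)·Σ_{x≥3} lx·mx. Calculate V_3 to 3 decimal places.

lx·mx for x ≥ 3: 2.5256, 4.5312, 5.138, 3.4348, 0.8316, 0.0672 → sum = 16.5284
V_3 = 16.5284 / l_3 = 16.5284 / 0.902 = 18.324169… → 18.324

18.324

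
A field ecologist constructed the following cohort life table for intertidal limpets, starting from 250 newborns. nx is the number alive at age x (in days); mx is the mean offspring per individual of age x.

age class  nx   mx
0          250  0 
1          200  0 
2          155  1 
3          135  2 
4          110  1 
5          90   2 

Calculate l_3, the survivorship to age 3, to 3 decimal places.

0.540

l_3 = n_3/n_0 = 135/250 = 0.54 → 0.540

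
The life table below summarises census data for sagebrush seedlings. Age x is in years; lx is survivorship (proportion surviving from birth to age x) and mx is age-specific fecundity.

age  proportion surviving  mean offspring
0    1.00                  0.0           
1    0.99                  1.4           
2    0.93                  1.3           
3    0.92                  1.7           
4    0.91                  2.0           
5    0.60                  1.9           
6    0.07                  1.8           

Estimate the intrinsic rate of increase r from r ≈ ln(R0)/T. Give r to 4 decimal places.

R0 = Σ lx·mx = 0 + 1.386 + 1.209 + 1.564 + 1.82 + 1.14 + 0.126 = 7.245
Σ x·lx·mx = 22.232; T = 22.232/7.245 = 3.0686…
r ≈ ln(R0)/T = ln(7.245)/3.0686… = 0.645347… → 0.6453

0.6453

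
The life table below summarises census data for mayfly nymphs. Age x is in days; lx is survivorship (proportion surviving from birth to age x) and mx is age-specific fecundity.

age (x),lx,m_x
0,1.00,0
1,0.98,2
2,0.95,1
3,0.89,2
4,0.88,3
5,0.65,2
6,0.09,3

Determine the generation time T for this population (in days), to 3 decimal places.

3.133

lx·mx: 0, 1.96, 0.95, 1.78, 2.64, 1.3, 0.27 → R0 = 8.9
x·lx·mx: 0, 1.96, 1.9, 5.34, 10.56, 6.5, 1.62 → Σ = 27.88
T = 27.88 / 8.9 = 3.132584… → 3.133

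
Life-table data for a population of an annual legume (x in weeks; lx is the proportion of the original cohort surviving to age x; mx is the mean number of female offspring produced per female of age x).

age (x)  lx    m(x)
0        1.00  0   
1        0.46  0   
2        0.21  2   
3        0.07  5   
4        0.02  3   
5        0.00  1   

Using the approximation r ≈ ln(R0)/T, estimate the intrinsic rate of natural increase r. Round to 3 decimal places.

R0 = Σ lx·mx = 0 + 0 + 0.42 + 0.35 + 0.06 + 0 = 0.83
Σ x·lx·mx = 2.13; T = 2.13/0.83 = 2.56627…
r ≈ ln(R0)/T = ln(0.83)/2.56627… = -0.07261… → -0.073

-0.073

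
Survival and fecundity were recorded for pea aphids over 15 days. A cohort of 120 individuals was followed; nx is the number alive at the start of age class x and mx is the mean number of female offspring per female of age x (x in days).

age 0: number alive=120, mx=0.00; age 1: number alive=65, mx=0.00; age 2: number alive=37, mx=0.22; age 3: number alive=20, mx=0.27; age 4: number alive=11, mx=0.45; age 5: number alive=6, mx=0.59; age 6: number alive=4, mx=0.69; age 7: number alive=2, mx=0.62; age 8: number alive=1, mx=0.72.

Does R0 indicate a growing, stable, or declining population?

lx = nx/n0 = nx/120: 1, 0.54167…, 0.30833…, 0.16667…, 0.09167…, 0.05, 0.03333…, 0.01667…, 0.00833…
R0 = Σ lx·mx = 0 + 0 + 0.067833… + 0.045… + 0.04125… + 0.0295 + 0.023… + 0.010333… + 0.006… = 0.222917…
R0 < 1, so the population is declining.

declining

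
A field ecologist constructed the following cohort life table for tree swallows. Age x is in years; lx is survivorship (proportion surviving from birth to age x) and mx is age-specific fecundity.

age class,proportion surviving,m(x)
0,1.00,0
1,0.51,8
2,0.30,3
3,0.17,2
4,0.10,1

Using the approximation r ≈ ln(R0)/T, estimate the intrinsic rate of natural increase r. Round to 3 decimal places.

1.255

R0 = Σ lx·mx = 0 + 4.08 + 0.9 + 0.34 + 0.1 = 5.42
Σ x·lx·mx = 7.3; T = 7.3/5.42 = 1.34686…
r ≈ ln(R0)/T = ln(5.42)/1.34686… = 1.25484… → 1.255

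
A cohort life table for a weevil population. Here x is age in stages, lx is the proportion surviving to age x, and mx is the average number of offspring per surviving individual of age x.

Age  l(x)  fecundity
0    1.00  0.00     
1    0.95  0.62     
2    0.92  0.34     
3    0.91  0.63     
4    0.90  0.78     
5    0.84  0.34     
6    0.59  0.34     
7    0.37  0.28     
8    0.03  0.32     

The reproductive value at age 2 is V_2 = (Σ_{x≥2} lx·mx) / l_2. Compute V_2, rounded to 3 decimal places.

2.378

lx·mx for x ≥ 2: 0.3128, 0.5733, 0.702, 0.2856, 0.2006, 0.1036, 0.0096 → sum = 2.1875
V_2 = 2.1875 / l_2 = 2.1875 / 0.92 = 2.377717… → 2.378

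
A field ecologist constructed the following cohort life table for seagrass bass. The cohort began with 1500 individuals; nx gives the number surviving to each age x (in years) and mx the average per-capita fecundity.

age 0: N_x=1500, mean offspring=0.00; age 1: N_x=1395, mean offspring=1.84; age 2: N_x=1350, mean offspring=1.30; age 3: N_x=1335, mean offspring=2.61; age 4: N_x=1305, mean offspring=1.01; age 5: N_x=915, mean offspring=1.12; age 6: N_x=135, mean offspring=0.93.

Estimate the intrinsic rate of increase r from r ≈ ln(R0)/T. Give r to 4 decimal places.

lx = nx/n0 = nx/1500: 1, 0.93, 0.9, 0.89, 0.87, 0.61, 0.09
R0 = Σ lx·mx = 0 + 1.7112 + 1.17 + 2.3229 + 0.8787 + 0.6832 + 0.0837 = 6.8497
Σ x·lx·mx = 18.4529; T = 18.4529/6.8497 = 2.69397…
r ≈ ln(R0)/T = ln(6.8497)/2.69397… = 0.714263… → 0.7143

0.7143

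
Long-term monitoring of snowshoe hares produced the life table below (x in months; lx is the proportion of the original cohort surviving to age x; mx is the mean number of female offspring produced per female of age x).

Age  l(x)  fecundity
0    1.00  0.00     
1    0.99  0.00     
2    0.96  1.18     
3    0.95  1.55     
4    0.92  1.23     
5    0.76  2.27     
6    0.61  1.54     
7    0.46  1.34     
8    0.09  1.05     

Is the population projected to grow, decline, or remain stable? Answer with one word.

growing

R0 = Σ lx·mx = 0 + 0 + 1.1328 + 1.4725 + 1.1316 + 1.7252 + 0.9394 + 0.6164 + 0.0945 = 7.1124
R0 > 1, so the population is growing.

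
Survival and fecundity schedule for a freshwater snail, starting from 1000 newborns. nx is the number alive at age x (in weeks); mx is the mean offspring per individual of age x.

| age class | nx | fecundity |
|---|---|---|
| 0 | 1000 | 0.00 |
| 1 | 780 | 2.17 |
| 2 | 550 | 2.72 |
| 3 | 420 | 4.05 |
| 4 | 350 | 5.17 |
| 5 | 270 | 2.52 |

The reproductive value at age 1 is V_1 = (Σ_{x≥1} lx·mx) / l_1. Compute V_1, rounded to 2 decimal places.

9.46

lx = nx/n0 = nx/1000: 1, 0.78, 0.55, 0.42, 0.35, 0.27
lx·mx for x ≥ 1: 1.6926, 1.496, 1.701, 1.8095, 0.6804 → sum = 7.3795
V_1 = 7.3795 / l_1 = 7.3795 / 0.78 = 9.460897… → 9.46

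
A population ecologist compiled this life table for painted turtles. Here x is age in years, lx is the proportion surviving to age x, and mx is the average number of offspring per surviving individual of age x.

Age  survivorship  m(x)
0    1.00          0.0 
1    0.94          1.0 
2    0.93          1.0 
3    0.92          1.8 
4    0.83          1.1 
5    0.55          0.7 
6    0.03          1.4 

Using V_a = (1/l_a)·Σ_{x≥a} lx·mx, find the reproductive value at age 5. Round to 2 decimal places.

0.78

lx·mx for x ≥ 5: 0.385, 0.042 → sum = 0.427
V_5 = 0.427 / l_5 = 0.427 / 0.55 = 0.776364… → 0.78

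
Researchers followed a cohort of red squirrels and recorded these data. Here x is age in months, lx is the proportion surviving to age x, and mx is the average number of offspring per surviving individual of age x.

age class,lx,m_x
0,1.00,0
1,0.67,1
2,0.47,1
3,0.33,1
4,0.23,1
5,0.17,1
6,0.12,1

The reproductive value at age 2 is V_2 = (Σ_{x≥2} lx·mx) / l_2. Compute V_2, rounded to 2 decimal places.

2.81

lx·mx for x ≥ 2: 0.47, 0.33, 0.23, 0.17, 0.12 → sum = 1.32
V_2 = 1.32 / l_2 = 1.32 / 0.47 = 2.808511… → 2.81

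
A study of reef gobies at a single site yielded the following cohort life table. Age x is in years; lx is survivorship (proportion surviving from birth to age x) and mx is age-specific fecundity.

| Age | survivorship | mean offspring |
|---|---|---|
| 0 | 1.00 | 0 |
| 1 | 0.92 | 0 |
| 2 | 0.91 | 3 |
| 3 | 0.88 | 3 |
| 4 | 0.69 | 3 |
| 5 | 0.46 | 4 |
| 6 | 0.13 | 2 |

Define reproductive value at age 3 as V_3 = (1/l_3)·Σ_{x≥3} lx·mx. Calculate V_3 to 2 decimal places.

lx·mx for x ≥ 3: 2.64, 2.07, 1.84, 0.26 → sum = 6.81
V_3 = 6.81 / l_3 = 6.81 / 0.88 = 7.738636… → 7.74

7.74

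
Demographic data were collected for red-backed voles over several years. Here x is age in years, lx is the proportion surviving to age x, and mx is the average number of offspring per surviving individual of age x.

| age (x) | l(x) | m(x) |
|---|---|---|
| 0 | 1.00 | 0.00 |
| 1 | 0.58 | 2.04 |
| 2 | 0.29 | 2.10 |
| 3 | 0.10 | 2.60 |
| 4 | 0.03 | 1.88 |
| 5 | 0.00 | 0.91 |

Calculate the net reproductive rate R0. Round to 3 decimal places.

2.109

lx·mx by age: 0, 1.1832, 0.609, 0.26, 0.0564, 0
R0 = Σ lx·mx = 2.1086 → 2.109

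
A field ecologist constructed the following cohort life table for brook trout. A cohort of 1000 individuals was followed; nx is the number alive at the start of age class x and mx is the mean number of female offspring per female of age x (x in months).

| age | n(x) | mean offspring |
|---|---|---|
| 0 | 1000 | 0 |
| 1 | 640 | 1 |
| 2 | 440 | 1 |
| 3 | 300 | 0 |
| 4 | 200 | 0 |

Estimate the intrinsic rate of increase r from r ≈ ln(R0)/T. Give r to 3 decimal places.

0.055

lx = nx/n0 = nx/1000: 1, 0.64, 0.44, 0.3, 0.2
R0 = Σ lx·mx = 0 + 0.64 + 0.44 + 0 + 0 = 1.08
Σ x·lx·mx = 1.52; T = 1.52/1.08 = 1.40741…
r ≈ ln(R0)/T = ln(1.08)/1.40741… = 0.05468… → 0.055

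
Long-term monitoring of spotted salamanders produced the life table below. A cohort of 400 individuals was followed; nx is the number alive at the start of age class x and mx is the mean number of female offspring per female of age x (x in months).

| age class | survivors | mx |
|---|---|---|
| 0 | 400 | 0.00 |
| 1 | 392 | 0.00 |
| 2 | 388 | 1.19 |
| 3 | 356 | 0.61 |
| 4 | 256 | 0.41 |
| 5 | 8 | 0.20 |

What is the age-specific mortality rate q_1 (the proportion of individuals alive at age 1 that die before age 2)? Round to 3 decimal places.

0.010

lx = nx/n0 = nx/400: 1, 0.98, 0.97, 0.89, 0.64, 0.02
q_1 = (l_1 − l_2) / l_1 = (0.98 − 0.97) / 0.98
     = 0.01 / 0.98 = 0.010204… → 0.010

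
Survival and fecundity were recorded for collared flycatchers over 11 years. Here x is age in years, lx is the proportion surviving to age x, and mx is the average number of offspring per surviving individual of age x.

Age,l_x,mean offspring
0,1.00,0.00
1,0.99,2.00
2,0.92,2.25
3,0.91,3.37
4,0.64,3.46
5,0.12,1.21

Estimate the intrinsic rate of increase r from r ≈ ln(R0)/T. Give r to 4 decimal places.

R0 = Σ lx·mx = 0 + 1.98 + 2.07 + 3.0667 + 2.2144 + 0.1452 = 9.4763
Σ x·lx·mx = 24.9037; T = 24.9037/9.4763 = 2.628…
r ≈ ln(R0)/T = ln(9.4763)/2.628… = 0.855706… → 0.8557

0.8557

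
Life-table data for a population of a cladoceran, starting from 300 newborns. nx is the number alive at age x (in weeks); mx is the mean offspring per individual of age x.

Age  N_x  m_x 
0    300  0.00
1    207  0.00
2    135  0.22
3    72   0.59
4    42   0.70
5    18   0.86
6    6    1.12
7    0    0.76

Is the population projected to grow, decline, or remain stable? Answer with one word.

lx = nx/n0 = nx/300: 1, 0.69, 0.45, 0.24, 0.14, 0.06, 0.02, 0
R0 = Σ lx·mx = 0 + 0 + 0.099 + 0.1416 + 0.098 + 0.0516 + 0.0224 + 0 = 0.4126
R0 < 1, so the population is declining.

declining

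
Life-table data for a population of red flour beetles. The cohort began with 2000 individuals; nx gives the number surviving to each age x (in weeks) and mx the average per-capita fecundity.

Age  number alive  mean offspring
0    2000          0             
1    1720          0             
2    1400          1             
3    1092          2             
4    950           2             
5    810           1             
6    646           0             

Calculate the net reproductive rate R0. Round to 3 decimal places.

lx = nx/n0 = nx/2000: 1, 0.86, 0.7, 0.546, 0.475, 0.405, 0.323
lx·mx by age: 0, 0, 0.7, 1.092, 0.95, 0.405, 0
R0 = Σ lx·mx = 3.147 → 3.147

3.147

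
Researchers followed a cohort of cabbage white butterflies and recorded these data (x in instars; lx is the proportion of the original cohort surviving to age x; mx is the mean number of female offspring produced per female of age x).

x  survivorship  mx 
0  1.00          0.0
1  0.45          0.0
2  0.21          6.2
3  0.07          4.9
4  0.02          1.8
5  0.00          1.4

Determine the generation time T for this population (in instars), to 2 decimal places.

lx·mx: 0, 0, 1.302, 0.343, 0.036, 0 → R0 = 1.681
x·lx·mx: 0, 0, 2.604, 1.029, 0.144, 0 → Σ = 3.777
T = 3.777 / 1.681 = 2.246877… → 2.25

2.25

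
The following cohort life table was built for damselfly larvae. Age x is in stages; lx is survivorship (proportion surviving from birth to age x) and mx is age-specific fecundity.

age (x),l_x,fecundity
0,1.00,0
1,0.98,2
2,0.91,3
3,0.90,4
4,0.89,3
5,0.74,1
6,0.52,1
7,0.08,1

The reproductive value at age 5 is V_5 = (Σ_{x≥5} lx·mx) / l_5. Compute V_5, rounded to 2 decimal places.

lx·mx for x ≥ 5: 0.74, 0.52, 0.08 → sum = 1.34
V_5 = 1.34 / l_5 = 1.34 / 0.74 = 1.810811… → 1.81

1.81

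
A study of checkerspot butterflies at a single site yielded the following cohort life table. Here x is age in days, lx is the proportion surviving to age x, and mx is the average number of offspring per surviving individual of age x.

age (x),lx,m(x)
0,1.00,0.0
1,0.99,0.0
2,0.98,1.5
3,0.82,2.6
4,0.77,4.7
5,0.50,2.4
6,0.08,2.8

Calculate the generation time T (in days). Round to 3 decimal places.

3.604

lx·mx: 0, 0, 1.47, 2.132, 3.619, 1.2, 0.224 → R0 = 8.645
x·lx·mx: 0, 0, 2.94, 6.396, 14.476, 6, 1.344 → Σ = 31.156
T = 31.156 / 8.645 = 3.603933… → 3.604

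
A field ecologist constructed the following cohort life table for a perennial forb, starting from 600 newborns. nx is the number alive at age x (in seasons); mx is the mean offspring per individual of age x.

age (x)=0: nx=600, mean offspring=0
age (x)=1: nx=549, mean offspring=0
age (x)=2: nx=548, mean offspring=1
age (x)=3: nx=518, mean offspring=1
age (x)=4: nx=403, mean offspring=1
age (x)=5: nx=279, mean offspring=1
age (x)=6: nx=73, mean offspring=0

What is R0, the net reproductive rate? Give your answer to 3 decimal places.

lx = nx/n0 = nx/600: 1, 0.915, 0.91333…, 0.86333…, 0.67167…, 0.465, 0.12167…
lx·mx by age: 0, 0, 0.913333…, 0.863333…, 0.671667…, 0.465, 0
R0 = Σ lx·mx = 2.913333… → 2.913

2.913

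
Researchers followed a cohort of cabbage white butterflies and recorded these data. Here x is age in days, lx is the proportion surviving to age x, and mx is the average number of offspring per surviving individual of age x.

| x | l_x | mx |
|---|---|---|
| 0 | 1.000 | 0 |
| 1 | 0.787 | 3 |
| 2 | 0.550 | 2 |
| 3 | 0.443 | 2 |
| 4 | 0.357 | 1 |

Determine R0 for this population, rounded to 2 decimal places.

lx·mx by age: 0, 2.361, 1.1, 0.886, 0.357
R0 = Σ lx·mx = 4.704 → 4.70

4.70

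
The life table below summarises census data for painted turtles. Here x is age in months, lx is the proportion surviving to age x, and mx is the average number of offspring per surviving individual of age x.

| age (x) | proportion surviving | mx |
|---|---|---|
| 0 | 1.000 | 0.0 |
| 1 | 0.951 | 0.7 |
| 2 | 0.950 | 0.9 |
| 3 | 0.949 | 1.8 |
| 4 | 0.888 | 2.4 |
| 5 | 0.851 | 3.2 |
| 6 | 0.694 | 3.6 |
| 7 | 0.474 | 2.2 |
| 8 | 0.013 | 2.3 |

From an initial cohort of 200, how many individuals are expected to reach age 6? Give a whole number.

139

Expected survivors = N0 · l_6 = 200 × 0.694 = 138.8 → 139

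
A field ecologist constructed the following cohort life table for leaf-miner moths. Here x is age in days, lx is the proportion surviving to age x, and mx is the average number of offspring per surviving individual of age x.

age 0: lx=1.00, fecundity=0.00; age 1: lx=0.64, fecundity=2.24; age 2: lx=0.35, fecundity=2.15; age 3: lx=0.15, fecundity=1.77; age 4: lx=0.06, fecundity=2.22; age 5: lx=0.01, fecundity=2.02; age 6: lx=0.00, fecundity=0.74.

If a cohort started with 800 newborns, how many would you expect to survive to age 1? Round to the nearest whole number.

Expected survivors = N0 · l_1 = 800 × 0.64 = 512 → 512

512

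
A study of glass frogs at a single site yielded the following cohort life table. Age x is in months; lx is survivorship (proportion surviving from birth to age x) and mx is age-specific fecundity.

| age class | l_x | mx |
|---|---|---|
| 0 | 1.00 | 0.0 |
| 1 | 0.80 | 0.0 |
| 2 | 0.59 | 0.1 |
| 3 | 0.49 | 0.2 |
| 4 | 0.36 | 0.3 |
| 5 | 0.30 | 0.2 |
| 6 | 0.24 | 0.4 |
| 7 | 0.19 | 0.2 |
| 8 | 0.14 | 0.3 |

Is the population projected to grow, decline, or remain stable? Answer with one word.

declining

R0 = Σ lx·mx = 0 + 0 + 0.059 + 0.098 + 0.108 + 0.06 + 0.096 + 0.038 + 0.042 = 0.501
R0 < 1, so the population is declining.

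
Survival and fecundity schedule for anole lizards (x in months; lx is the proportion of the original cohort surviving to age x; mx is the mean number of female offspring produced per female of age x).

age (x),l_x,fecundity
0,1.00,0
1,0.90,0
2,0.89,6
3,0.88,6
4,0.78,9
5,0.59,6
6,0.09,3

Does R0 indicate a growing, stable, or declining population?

R0 = Σ lx·mx = 0 + 0 + 5.34 + 5.28 + 7.02 + 3.54 + 0.27 = 21.45
R0 > 1, so the population is growing.

growing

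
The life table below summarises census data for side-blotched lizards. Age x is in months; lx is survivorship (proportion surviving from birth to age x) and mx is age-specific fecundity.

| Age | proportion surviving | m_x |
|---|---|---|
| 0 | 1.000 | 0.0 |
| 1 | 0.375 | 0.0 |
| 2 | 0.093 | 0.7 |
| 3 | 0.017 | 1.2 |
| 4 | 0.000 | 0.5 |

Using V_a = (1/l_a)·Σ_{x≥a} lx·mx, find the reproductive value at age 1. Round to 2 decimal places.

0.23

lx·mx for x ≥ 1: 0, 0.0651, 0.0204, 0 → sum = 0.0855
V_1 = 0.0855 / l_1 = 0.0855 / 0.375 = 0.228 → 0.23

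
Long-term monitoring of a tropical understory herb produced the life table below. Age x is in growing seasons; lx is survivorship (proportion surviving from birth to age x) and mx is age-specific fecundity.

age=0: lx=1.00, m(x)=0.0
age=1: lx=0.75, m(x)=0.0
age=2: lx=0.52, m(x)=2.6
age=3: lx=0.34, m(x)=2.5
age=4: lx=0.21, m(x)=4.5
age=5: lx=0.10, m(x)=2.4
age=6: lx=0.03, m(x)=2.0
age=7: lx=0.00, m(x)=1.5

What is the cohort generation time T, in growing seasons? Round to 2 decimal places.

lx·mx: 0, 0, 1.352, 0.85, 0.945, 0.24, 0.06, 0 → R0 = 3.447
x·lx·mx: 0, 0, 2.704, 2.55, 3.78, 1.2, 0.36, 0 → Σ = 10.594
T = 10.594 / 3.447 = 3.073397… → 3.07

3.07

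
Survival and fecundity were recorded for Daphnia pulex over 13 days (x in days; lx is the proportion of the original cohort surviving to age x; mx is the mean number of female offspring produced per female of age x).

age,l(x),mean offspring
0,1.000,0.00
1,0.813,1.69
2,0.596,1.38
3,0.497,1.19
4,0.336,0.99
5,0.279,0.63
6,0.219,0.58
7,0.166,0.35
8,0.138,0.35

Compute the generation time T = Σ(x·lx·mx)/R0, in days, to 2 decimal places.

lx·mx: 0, 1.37397, 0.82248, 0.59143, 0.33264, 0.17577, 0.12702, 0.0581, 0.0483 → R0 = 3.52971
x·lx·mx: 0, 1.37397, 1.64496, 1.77429, 1.33056, 0.87885, 0.76212, 0.4067, 0.3864 → Σ = 8.55785
T = 8.55785 / 3.52971 = 2.424519… → 2.42

2.42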